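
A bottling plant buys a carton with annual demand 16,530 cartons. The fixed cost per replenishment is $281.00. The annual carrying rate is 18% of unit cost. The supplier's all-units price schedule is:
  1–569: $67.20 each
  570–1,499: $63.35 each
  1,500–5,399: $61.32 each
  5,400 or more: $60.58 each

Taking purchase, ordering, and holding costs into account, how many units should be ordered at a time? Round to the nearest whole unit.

Q* ≈ 1,500 cartons

Holding cost per unit per year at price C is H = 0.18·C.
Candidates are each tier's EOQ (if it falls in that tier) and each price-break quantity.
Tier 1 ($67.20): EOQ = 876.4 exceeds tier's upper bound 569, so this tier is dominated.
EOQ at $63.35 = 902.6 (feasible in tier 2): TC = 16,530×$63.35 + (16,530/902.6)×281 + (902.6/2)×0.18×$63.35 = $1,057,467.84.
EOQ at $61.32 = 917.4 < 1500, so use break Q=1500: TC = 16,530×$61.32 + (16,530/1500.0)×281 + (1500.0/2)×0.18×$61.32 = $1,024,994.42.
EOQ at $60.58 = 923.0 < 5400, so use break Q=5400: TC = 16,530×$60.58 + (16,530/5400.0)×281 + (5400.0/2)×0.18×$60.58 = $1,031,689.45.
Lowest total cost is $1,024,994.42 at Q = 1500.0.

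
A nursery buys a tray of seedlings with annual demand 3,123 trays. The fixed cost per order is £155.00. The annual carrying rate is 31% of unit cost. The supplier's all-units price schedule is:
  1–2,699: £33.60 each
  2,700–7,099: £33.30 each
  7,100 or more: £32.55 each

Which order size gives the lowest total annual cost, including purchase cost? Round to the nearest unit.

Holding cost per unit per year at price C is H = 0.31·C.
For each price level, check whether its EOQ is feasible; otherwise the best quantity at that price is the breakpoint.
EOQ at £33.60 = 304.9 (feasible in tier 1): TC = 3,123×£33.60 + (3,123/304.9)×155 + (304.9/2)×0.31×£33.60 = £108,108.34.
EOQ at £33.30 = 306.2 < 2700, so use break Q=2700: TC = 3,123×£33.30 + (3,123/2700.0)×155 + (2700.0/2)×0.31×£33.30 = £118,111.23.
EOQ at £32.55 = 309.7 < 7100, so use break Q=7100: TC = 3,123×£32.55 + (3,123/7100.0)×155 + (7100.0/2)×0.31×£32.55 = £137,543.10.
Lowest total cost is £108,108.34 at Q = 304.9.

Q* ≈ 305 trays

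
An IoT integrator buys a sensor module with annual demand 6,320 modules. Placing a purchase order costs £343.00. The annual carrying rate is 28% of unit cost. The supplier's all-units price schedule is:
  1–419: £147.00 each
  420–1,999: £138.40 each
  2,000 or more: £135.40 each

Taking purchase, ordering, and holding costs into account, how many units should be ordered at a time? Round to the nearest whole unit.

Holding cost per unit per year at price C is H = 0.28·C.
Evaluate total cost at each tier's feasible EOQ or, if the EOQ is below the tier, at the tier's minimum quantity.
EOQ at £147.00 = 324.6 (feasible in tier 1): TC = 6,320×£147.00 + (6,320/324.6)×343 + (324.6/2)×0.28×£147.00 = £942,398.52.
EOQ at £138.40 = 334.5 < 420, so use break Q=420: TC = 6,320×£138.40 + (6,320/420.0)×343 + (420.0/2)×0.28×£138.40 = £887,987.25.
EOQ at £135.40 = 338.2 < 2000, so use break Q=2000: TC = 6,320×£135.40 + (6,320/2000.0)×343 + (2000.0/2)×0.28×£135.40 = £894,723.88.
Lowest total cost is £887,987.25 at Q = 420.0.

Q* ≈ 420 modules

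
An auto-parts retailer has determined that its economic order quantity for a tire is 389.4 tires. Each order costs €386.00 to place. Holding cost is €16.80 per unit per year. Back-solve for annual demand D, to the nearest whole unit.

D ≈ 3,300 tires per year

Squaring Q* = √(2DS/H) gives Q*² = 2DS/H.
From Q* = √(2DS/H): D = Q*²H / (2S) = 389.4² × 16.8 / (2 × 386) = 3299.772.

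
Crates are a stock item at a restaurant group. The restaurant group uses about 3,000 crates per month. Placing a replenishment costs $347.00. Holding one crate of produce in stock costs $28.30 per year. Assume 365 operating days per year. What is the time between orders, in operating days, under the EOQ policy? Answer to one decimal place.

T ≈ 9.5 days

Annual demand D = 3,000 × 12 = 36,000.
The optimal lot size = √(2DS/H) = √(2 × 36,000 × 347 / 28.3) ≈ 939.59.
Cycle time = Q*/D × 365 = 939.59 / 36,000 × 365 ≈ 9.526 days.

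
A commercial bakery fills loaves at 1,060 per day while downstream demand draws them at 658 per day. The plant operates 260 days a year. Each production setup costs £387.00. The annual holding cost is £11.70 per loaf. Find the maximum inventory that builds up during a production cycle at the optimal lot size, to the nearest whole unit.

I_max ≈ 2,072 loaves

Annual demand D = 658 × 260 = 171,080.
Production build-up factor (1 − d/p) = 1 − 658/1,060 = 0.3792.
Q* = √(2DS / (H(1 − d/p))) = √(2 × 171,080 × 387 / (11.7 × 0.3792)).
= √(132,415,920 / 4.4372) ≈ 5462.822.
Maximum inventory = Q*(1 − d/p) = 5462.822 × 0.3792 ≈ 2071.750.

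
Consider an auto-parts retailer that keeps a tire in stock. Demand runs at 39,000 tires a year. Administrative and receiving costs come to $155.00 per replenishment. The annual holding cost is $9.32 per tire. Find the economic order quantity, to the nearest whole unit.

Q* ≈ 1,139 tires

EOQ = √(2DS / H) = √(2 × 39,000 × 155 / 9.32).
= √(12,090,000 / 9.32) = √1,297,210.3004 ≈ 1138.951.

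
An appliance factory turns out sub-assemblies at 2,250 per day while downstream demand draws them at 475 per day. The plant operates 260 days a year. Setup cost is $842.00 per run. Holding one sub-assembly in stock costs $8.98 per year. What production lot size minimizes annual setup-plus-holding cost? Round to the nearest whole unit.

Q* ≈ 5,418 sub-assemblies

Annual demand D = 475 × 260 = 123,500.
Production build-up factor (1 − d/p) = 1 − 475/2,250 = 0.7889.
Q* = √(2DS / (H(1 − d/p))) = √(2 × 123,500 × 842 / (8.98 × 0.7889)).
= √(207,974,000 / 7.0842) ≈ 5418.242.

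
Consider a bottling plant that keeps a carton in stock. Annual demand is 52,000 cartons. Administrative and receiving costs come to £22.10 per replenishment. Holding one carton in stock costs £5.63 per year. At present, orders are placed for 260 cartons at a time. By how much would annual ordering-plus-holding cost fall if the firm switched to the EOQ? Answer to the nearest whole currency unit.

Extra cost ≈ £1,555 per year

EOQ = √(2DS/H) = √(2 × 52,000 × 22.1 / 5.63) ≈ 638.94.
Cost at Q* = (D/Q*)S + (Q*/2)H = √(2DSH) ≈ £3,597.22.
Cost at Q = 260: (52,000/260)×22.1 + (260/2)×5.63 = £4,420.00 + £731.90 = £5,151.90.
Excess = £5,151.90 − £3,597.22 = £1,554.68.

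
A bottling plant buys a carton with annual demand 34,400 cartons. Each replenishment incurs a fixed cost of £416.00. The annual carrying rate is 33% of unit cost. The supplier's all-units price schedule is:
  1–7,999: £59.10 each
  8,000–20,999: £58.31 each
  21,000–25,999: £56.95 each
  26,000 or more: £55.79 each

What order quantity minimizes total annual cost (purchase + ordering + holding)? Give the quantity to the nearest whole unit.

Q* ≈ 1,211 cartons

Holding cost per unit per year at price C is H = 0.33·C.
Candidates are each tier's EOQ (if it falls in that tier) and each price-break quantity.
EOQ at £59.10 = 1211.4 (feasible in tier 1): TC = 34,400×£59.10 + (34,400/1211.4)×416 + (1211.4/2)×0.33×£59.10 = £2,056,666.08.
EOQ at £58.31 = 1219.6 < 8000, so use break Q=8000: TC = 34,400×£58.31 + (34,400/8000.0)×416 + (8000.0/2)×0.33×£58.31 = £2,084,622.00.
EOQ at £56.95 = 1234.1 < 21000, so use break Q=21000: TC = 34,400×£56.95 + (34,400/21000.0)×416 + (21000.0/2)×0.33×£56.95 = £2,157,093.20.
EOQ at £55.79 = 1246.8 < 26000, so use break Q=26000: TC = 34,400×£55.79 + (34,400/26000.0)×416 + (26000.0/2)×0.33×£55.79 = £2,159,065.50.
Lowest total cost is £2,056,666.08 at Q = 1211.4.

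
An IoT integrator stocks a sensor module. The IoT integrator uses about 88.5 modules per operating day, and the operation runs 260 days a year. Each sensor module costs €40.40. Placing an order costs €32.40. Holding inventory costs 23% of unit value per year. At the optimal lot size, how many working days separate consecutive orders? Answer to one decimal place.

Annual demand D = 88.5 × 260 = 23,010.
Holding cost H = 0.23 × €40.40 = €9.2920 per unit per year.
Q* = √(2DS/H) = √(2 × 23,010 × 32.4 / 9.292) ≈ 400.58.
Cycle time = Q*/D × 260 = 400.58 / 23,010 × 260 ≈ 4.526 days.

T ≈ 4.5 days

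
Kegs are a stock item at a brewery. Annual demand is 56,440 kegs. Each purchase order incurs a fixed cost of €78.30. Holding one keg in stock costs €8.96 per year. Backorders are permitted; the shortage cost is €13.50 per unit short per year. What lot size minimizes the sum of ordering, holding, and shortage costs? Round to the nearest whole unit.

Q* ≈ 1,281 kegs

With planned backorders, Q* = √(2DS/H) · √((H+B)/B).
√(2DS/H) = √(2 × 56,440 × 78.3 / 8.96) = 993.197.
√((H+B)/B) = √((8.96+13.5)/13.5) = 1.2898.
Q* ≈ 1281.071.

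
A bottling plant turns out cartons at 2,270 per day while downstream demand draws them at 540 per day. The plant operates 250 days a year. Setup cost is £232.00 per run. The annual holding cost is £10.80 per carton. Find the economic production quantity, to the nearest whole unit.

Q* ≈ 2,759 cartons

Annual demand D = 540 × 250 = 135,000.
Production build-up factor (1 − d/p) = 1 − 540/2,270 = 0.7621.
Q* = √(2DS / (H(1 − d/p))) = √(2 × 135,000 × 232 / (10.8 × 0.7621)).
= √(62,640,000 / 8.2308) ≈ 2758.696.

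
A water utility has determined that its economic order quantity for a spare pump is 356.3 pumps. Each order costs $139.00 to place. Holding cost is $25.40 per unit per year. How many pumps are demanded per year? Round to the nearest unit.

Squaring Q* = √(2DS/H) gives Q*² = 2DS/H.
From Q* = √(2DS/H): D = Q*²H / (2S) = 356.3² × 25.4 / (2 × 139) = 11599.000.

D ≈ 11,599 pumps per year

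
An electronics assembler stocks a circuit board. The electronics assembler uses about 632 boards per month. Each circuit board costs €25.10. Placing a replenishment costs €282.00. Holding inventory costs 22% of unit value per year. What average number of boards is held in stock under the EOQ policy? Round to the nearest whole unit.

Annual demand D = 632 × 12 = 7,584.
Holding cost H = 0.22 × €25.10 = €5.5220 per unit per year.
EOQ = √(2DS/H) = √(2 × 7,584 × 282 / 5.522) ≈ 880.12.
Average inventory = Q*/2 ≈ 880.12 / 2 = 440.059.

Average inventory ≈ 440 boards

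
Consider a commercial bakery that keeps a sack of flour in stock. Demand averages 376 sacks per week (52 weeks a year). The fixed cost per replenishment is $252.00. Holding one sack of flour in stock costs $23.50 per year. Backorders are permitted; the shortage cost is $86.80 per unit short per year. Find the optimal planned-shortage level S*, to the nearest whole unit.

S* ≈ 156 sacks

Annual demand D = 376 × 52 = 19,552.
With planned backorders, Q* = √(2DS/H) · √((H+B)/B).
√(2DS/H) = √(2 × 19,552 × 252 / 23.5) = 647.555.
√((H+B)/B) = √((23.5+86.8)/86.8) = 1.1273.
Q* ≈ 729.970.
S* = Q* · H/(H+B) = 729.970 × 23.5/110.3 ≈ 155.524.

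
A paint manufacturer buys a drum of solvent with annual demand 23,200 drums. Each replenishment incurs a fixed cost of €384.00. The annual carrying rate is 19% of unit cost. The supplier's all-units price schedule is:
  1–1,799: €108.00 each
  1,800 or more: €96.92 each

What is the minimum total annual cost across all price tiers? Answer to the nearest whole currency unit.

TC* ≈ €2,270,067

Holding cost per unit per year at price C is H = 0.19·C.
Candidates are each tier's EOQ (if it falls in that tier) and each price-break quantity.
EOQ at €108.00 = 931.8 (feasible in tier 1): TC = 23,200×€108.00 + (23,200/931.8)×384 + (931.8/2)×0.19×€108.00 = €2,524,721.12.
EOQ at €96.92 = 983.7 < 1800, so use break Q=1800: TC = 23,200×€96.92 + (23,200/1800.0)×384 + (1800.0/2)×0.19×€96.92 = €2,270,066.65.
Lowest total cost among the candidates is at Q = 1800.0.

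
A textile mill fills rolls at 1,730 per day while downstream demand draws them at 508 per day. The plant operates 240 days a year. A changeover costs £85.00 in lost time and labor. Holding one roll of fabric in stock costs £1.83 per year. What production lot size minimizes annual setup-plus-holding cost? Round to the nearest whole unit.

Q* ≈ 4,004 rolls

Annual demand D = 508 × 240 = 121,920.
Production build-up factor (1 − d/p) = 1 − 508/1,730 = 0.7064.
Q* = √(2DS / (H(1 − d/p))) = √(2 × 121,920 × 85 / (1.83 × 0.7064)).
= √(20,726,400 / 1.2926) ≈ 4004.274.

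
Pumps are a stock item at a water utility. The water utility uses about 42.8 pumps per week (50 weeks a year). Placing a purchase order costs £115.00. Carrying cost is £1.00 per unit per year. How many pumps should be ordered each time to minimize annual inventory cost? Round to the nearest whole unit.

Annual demand D = 42.8 × 50 = 2,140.
EOQ = √(2DS / H) = √(2 × 2,140 × 115 / 1).
= √(492,200 / 1) = √492,200 ≈ 701.570.

Q* ≈ 702 pumps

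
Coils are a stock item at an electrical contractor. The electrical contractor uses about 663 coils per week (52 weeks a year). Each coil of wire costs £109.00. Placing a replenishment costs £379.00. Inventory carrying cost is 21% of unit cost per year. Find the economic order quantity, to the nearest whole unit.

Q* ≈ 1,068 coils

Annual demand D = 663 × 52 = 34,476.
Holding cost H = 0.21 × £109.00 = £22.8900 per unit per year.
EOQ = √(2DS / H) = √(2 × 34,476 × 379 / 22.89).
= √(26,132,808 / 22.89) = √1,141,669.2005 ≈ 1068.489.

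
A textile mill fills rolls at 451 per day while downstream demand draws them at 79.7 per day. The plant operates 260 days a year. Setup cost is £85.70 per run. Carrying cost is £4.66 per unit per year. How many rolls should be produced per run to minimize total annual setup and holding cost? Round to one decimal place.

Annual demand D = 79.7 × 260 = 20,722.
Production build-up factor (1 − d/p) = 1 − 79.7/451 = 0.8233.
Q* = √(2DS / (H(1 − d/p))) = √(2 × 20,722 × 85.7 / (4.66 × 0.8233)).
= √(3,551,750.8 / 3.8365) ≈ 962.175.

Q* ≈ 962.2 rolls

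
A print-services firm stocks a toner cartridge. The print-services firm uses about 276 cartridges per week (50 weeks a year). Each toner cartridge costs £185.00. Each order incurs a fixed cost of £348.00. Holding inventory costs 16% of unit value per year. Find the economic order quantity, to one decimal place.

Q* ≈ 569.6 cartridges

Annual demand D = 276 × 50 = 13,800.
Holding cost H = 0.16 × £185.00 = £29.6000 per unit per year.
EOQ = √(2DS / H) = √(2 × 13,800 × 348 / 29.6).
= √(9,604,800 / 29.6) = √324,486.4865 ≈ 569.637.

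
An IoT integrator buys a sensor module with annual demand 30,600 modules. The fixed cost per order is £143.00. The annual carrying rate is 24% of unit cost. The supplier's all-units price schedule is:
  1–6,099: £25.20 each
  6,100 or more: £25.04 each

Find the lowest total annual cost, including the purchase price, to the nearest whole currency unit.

TC* ≈ £778,395

Holding cost per unit per year at price C is H = 0.24·C.
For each price level, check whether its EOQ is feasible; otherwise the best quantity at that price is the breakpoint.
EOQ at £25.20 = 1202.9 (feasible in tier 1): TC = 30,600×£25.20 + (30,600/1202.9)×143 + (1202.9/2)×0.24×£25.20 = £778,395.28.
EOQ at £25.04 = 1206.8 < 6100, so use break Q=6100: TC = 30,600×£25.04 + (30,600/6100.0)×143 + (6100.0/2)×0.24×£25.04 = £785,270.62.
Lowest total cost among the candidates is at Q = 1202.9.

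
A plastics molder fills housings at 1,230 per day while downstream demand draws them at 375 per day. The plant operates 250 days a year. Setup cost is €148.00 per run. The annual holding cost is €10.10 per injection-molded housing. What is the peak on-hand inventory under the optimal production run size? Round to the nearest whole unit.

Annual demand D = 375 × 250 = 93,750.
Production build-up factor (1 − d/p) = 1 − 375/1,230 = 0.6951.
Q* = √(2DS / (H(1 − d/p))) = √(2 × 93,750 × 148 / (10.1 × 0.6951)).
= √(27,750,000 / 7.0207) ≈ 1988.110.
Maximum inventory = Q*(1 − d/p) = 1988.110 × 0.6951 ≈ 1381.979.

I_max ≈ 1,382 housings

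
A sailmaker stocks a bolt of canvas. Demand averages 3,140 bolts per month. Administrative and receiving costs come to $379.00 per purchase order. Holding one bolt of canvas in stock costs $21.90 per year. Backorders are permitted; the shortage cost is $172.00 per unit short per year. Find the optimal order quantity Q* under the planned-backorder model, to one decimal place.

Q* ≈ 1,212.5 bolts

Annual demand D = 3,140 × 12 = 37,680.
With planned backorders, Q* = √(2DS/H) · √((H+B)/B).
√(2DS/H) = √(2 × 37,680 × 379 / 21.9) = 1142.005.
√((H+B)/B) = √((21.9+172)/172) = 1.0618.
Q* ≈ 1212.531.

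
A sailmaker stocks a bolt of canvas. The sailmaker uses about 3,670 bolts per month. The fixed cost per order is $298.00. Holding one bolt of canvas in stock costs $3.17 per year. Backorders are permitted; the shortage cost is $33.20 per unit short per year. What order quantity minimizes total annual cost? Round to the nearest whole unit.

Q* ≈ 3,012 bolts

Annual demand D = 3,670 × 12 = 44,040.
With planned backorders, Q* = √(2DS/H) · √((H+B)/B).
√(2DS/H) = √(2 × 44,040 × 298 / 3.17) = 2877.512.
√((H+B)/B) = √((3.17+33.2)/33.2) = 1.0467.
Q* ≈ 3011.756.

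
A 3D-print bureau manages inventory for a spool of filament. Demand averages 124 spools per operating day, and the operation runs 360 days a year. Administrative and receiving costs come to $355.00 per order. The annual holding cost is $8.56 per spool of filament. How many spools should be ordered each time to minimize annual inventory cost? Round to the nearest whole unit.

Annual demand D = 124 × 360 = 44,640.
EOQ = √(2DS / H) = √(2 × 44,640 × 355 / 8.56).
= √(31,694,400 / 8.56) = √3,702,616.8224 ≈ 1924.218.

Q* ≈ 1,924 spools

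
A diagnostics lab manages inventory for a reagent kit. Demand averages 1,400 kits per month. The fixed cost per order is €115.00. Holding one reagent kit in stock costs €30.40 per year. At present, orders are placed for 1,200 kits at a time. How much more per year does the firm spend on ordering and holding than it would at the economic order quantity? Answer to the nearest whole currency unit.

Annual demand D = 1,400 × 12 = 16,800.
EOQ = √(2DS/H) = √(2 × 16,800 × 115 / 30.4) ≈ 356.52.
Cost at Q* = (D/Q*)S + (Q*/2)H = √(2DSH) ≈ €10,838.15.
Cost at Q = 1,200: (16,800/1,200)×115 + (1,200/2)×30.4 = €1,610.00 + €18,240.00 = €19,850.00.
Excess = €19,850.00 − €10,838.15 = €9,011.85.

Extra cost ≈ €9,012 per year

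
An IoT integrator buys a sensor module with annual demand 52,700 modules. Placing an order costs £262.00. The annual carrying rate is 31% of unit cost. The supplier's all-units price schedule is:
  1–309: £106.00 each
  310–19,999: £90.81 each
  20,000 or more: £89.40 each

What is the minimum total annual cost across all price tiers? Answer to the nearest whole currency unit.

Holding cost per unit per year at price C is H = 0.31·C.
Candidates are each tier's EOQ (if it falls in that tier) and each price-break quantity.
Tier 1 (£106.00): EOQ = 916.7 exceeds tier's upper bound 309, so this tier is dominated.
EOQ at £90.81 = 990.4 (feasible in tier 2): TC = 52,700×£90.81 + (52,700/990.4)×262 + (990.4/2)×0.31×£90.81 = £4,813,568.66.
EOQ at £89.40 = 998.2 < 20000, so use break Q=20000: TC = 52,700×£89.40 + (52,700/20000.0)×262 + (20000.0/2)×0.31×£89.40 = £4,989,210.37.
Lowest total cost among the candidates is at Q = 990.4.

TC* ≈ £4,813,569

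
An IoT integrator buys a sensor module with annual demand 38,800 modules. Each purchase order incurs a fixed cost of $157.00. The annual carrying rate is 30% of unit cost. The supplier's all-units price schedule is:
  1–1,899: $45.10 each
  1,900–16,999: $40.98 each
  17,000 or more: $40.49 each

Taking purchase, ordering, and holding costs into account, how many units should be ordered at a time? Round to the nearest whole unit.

Q* ≈ 1,900 modules

Holding cost per unit per year at price C is H = 0.30·C.
For each price level, check whether its EOQ is feasible; otherwise the best quantity at that price is the breakpoint.
EOQ at $45.10 = 948.9 (feasible in tier 1): TC = 38,800×$45.10 + (38,800/948.9)×157 + (948.9/2)×0.30×$45.10 = $1,762,718.95.
EOQ at $40.98 = 995.5 < 1900, so use break Q=1900: TC = 38,800×$40.98 + (38,800/1900.0)×157 + (1900.0/2)×0.30×$40.98 = $1,604,909.41.
EOQ at $40.49 = 1001.5 < 17000, so use break Q=17000: TC = 38,800×$40.49 + (38,800/17000.0)×157 + (17000.0/2)×0.30×$40.49 = $1,674,619.83.
Lowest total cost is $1,604,909.41 at Q = 1900.0.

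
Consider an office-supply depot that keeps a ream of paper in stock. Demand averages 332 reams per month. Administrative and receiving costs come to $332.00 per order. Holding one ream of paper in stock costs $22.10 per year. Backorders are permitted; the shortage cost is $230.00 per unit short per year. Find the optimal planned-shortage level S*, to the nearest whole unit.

Annual demand D = 332 × 12 = 3,984.
With planned backorders, Q* = √(2DS/H) · √((H+B)/B).
√(2DS/H) = √(2 × 3,984 × 332 / 22.1) = 345.977.
√((H+B)/B) = √((22.1+230)/230) = 1.0469.
Q* ≈ 362.218.
S* = Q* · H/(H+B) = 362.218 × 22.1/252.1 ≈ 31.753.

S* ≈ 32 reams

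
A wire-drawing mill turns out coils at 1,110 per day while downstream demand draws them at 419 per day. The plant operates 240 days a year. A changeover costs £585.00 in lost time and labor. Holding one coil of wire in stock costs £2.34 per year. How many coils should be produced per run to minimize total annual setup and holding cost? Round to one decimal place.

Q* ≈ 8,987.1 coils

Annual demand D = 419 × 240 = 100,560.
Production build-up factor (1 − d/p) = 1 − 419/1,110 = 0.6225.
Q* = √(2DS / (H(1 − d/p))) = √(2 × 100,560 × 585 / (2.34 × 0.6225)).
= √(117,655,200 / 1.4567) ≈ 8987.111.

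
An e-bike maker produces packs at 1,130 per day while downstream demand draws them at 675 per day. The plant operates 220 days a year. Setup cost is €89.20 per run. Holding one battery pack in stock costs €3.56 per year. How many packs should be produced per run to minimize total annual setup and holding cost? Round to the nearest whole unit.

Annual demand D = 675 × 220 = 148,500.
Production build-up factor (1 − d/p) = 1 − 675/1,130 = 0.4027.
Q* = √(2DS / (H(1 − d/p))) = √(2 × 148,500 × 89.2 / (3.56 × 0.4027)).
= √(26,492,400 / 1.4335) ≈ 4299.017.

Q* ≈ 4,299 packs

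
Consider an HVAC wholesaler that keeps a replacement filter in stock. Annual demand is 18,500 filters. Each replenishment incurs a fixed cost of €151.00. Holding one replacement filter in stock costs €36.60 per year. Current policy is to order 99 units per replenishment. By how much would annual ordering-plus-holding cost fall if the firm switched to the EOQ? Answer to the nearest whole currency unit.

Extra cost ≈ €15,729 per year

EOQ = √(2DS/H) = √(2 × 18,500 × 151 / 36.6) ≈ 390.70.
Cost at Q* = (D/Q*)S + (Q*/2)H = √(2DSH) ≈ €14,299.80.
Cost at Q = 99: (18,500/99)×151 + (99/2)×36.6 = €28,217.17 + €1,811.70 = €30,028.87.
Excess = €30,028.87 − €14,299.80 = €15,729.07.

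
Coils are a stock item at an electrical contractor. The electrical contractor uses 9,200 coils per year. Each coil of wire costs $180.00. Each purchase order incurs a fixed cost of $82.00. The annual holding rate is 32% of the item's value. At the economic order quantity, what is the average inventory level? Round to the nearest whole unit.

Average inventory ≈ 81 coils

Holding cost H = 0.32 × $180.00 = $57.6000 per unit per year.
EOQ = √(2DS/H) = √(2 × 9,200 × 82 / 57.6) ≈ 161.85.
Average inventory = Q*/2 ≈ 161.85 / 2 = 80.923.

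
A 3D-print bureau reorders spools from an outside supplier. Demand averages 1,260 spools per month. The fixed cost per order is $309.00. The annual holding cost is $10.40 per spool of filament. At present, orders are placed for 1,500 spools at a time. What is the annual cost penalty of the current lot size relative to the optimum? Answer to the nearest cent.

Annual demand D = 1,260 × 12 = 15,120.
EOQ = √(2DS/H) = √(2 × 15,120 × 309 / 10.4) ≈ 947.88.
Cost at Q* = (D/Q*)S + (Q*/2)H = √(2DSH) ≈ $9,857.95.
Cost at Q = 1,500: (15,120/1,500)×309 + (1,500/2)×10.4 = $3,114.72 + $7,800.00 = $10,914.72.
Excess = $10,914.72 − $9,857.95 = $1,056.77.

Extra cost ≈ $1,056.77 per year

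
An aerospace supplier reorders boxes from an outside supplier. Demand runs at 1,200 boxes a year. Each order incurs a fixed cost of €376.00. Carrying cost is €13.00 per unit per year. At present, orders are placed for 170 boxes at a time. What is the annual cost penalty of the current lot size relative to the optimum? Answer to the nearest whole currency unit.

Extra cost ≈ €334 per year

EOQ = √(2DS/H) = √(2 × 1,200 × 376 / 13) ≈ 263.47.
Cost at Q* = (D/Q*)S + (Q*/2)H = √(2DSH) ≈ €3,425.08.
Cost at Q = 170: (1,200/170)×376 + (170/2)×13 = €2,654.12 + €1,105.00 = €3,759.12.
Excess = €3,759.12 − €3,425.08 = €334.03.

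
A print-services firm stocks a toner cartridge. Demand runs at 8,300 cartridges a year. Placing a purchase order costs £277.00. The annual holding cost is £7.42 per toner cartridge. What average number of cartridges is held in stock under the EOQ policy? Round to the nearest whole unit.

Average inventory ≈ 394 cartridges

The optimal lot size = √(2DS/H) = √(2 × 8,300 × 277 / 7.42) ≈ 787.21.
Average inventory = Q*/2 ≈ 787.21 / 2 = 393.606.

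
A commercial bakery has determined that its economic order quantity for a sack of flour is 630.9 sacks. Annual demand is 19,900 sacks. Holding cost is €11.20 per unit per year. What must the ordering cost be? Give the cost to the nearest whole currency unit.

S ≈ €112

The basic EOQ model gives Q* = √(2DS/H); rearrange for the unknown.
From Q* = √(2DS/H): S = Q*²H / (2D) = 630.9² × 11.2 / (2 × 19,900) = 112.0098.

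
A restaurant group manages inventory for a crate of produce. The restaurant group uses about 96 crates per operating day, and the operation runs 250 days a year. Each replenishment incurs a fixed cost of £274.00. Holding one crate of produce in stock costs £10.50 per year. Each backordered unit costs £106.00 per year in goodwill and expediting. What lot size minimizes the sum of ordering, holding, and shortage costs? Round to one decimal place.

Q* ≈ 1,173.3 crates

Annual demand D = 96 × 250 = 24,000.
With planned backorders, Q* = √(2DS/H) · √((H+B)/B).
√(2DS/H) = √(2 × 24,000 × 274 / 10.5) = 1119.183.
√((H+B)/B) = √((10.5+106)/106) = 1.0484.
Q* ≈ 1173.306.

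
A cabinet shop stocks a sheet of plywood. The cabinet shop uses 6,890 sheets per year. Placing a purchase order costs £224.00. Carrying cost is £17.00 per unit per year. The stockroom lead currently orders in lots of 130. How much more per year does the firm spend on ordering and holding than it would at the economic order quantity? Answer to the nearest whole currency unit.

EOQ = √(2DS/H) = √(2 × 6,890 × 224 / 17) ≈ 426.11.
Cost at Q* = (D/Q*)S + (Q*/2)H = √(2DSH) ≈ £7,243.91.
Cost at Q = 130: (6,890/130)×224 + (130/2)×17 = £11,872.00 + £1,105.00 = £12,977.00.
Excess = £12,977.00 − £7,243.91 = £5,733.09.

Extra cost ≈ £5,733 per year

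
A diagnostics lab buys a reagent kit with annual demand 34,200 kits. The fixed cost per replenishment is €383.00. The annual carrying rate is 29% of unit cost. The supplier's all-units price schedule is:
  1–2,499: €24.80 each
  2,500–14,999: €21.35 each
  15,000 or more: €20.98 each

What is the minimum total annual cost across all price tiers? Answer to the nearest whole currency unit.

TC* ≈ €743,149

Holding cost per unit per year at price C is H = 0.29·C.
For each price level, check whether its EOQ is feasible; otherwise the best quantity at that price is the breakpoint.
EOQ at €24.80 = 1908.5 (feasible in tier 1): TC = 34,200×€24.80 + (34,200/1908.5)×383 + (1908.5/2)×0.29×€24.80 = €861,886.26.
EOQ at €21.35 = 2057.0 < 2500, so use break Q=2500: TC = 34,200×€21.35 + (34,200/2500.0)×383 + (2500.0/2)×0.29×€21.35 = €743,148.81.
EOQ at €20.98 = 2075.0 < 15000, so use break Q=15000: TC = 34,200×€20.98 + (34,200/15000.0)×383 + (15000.0/2)×0.29×€20.98 = €764,020.74.
Lowest total cost among the candidates is at Q = 2500.0.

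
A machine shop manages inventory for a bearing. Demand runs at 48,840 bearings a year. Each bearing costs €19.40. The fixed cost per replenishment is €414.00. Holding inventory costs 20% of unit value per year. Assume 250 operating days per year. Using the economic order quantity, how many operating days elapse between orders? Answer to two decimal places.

T ≈ 16.53 days

Holding cost H = 0.20 × €19.40 = €3.8800 per unit per year.
Q* = √(2DS/H) = √(2 × 48,840 × 414 / 3.88) ≈ 3228.40.
Cycle time = Q*/D × 250 = 3228.40 / 48,840 × 250 ≈ 16.525 days.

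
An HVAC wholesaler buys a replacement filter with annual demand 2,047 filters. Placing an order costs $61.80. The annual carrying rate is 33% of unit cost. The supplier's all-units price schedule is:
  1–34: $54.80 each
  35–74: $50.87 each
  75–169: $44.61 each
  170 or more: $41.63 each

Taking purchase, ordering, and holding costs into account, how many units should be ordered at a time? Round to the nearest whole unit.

Holding cost per unit per year at price C is H = 0.33·C.
For each price level, check whether its EOQ is feasible; otherwise the best quantity at that price is the breakpoint.
Tier 1 ($54.80): EOQ = 118.3 exceeds tier's upper bound 34, so this tier is dominated.
Tier 2 ($50.87): EOQ = 122.8 exceeds tier's upper bound 74, so this tier is dominated.
EOQ at $44.61 = 131.1 (feasible in tier 3): TC = 2,047×$44.61 + (2,047/131.1)×61.8 + (131.1/2)×0.33×$44.61 = $93,246.60.
EOQ at $41.63 = 135.7 < 170, so use break Q=170: TC = 2,047×$41.63 + (2,047/170.0)×61.8 + (170.0/2)×0.33×$41.63 = $87,128.48.
Lowest total cost is $87,128.48 at Q = 170.0.

Q* ≈ 170 filters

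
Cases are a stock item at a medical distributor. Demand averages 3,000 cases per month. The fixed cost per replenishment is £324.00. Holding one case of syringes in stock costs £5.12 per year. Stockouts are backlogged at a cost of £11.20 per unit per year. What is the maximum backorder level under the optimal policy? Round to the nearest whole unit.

Annual demand D = 3,000 × 12 = 36,000.
With planned backorders, Q* = √(2DS/H) · √((H+B)/B).
√(2DS/H) = √(2 × 36,000 × 324 / 5.12) = 2134.537.
√((H+B)/B) = √((5.12+11.2)/11.2) = 1.2071.
Q* ≈ 2576.646.
S* = Q* · H/(H+B) = 2576.646 × 5.12/16.32 ≈ 808.360.

S* ≈ 808 cases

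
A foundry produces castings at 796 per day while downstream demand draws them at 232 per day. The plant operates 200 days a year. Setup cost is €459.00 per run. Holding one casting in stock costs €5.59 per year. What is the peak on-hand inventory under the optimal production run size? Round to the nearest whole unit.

Annual demand D = 232 × 200 = 46,400.
Production build-up factor (1 − d/p) = 1 − 232/796 = 0.7085.
Q* = √(2DS / (H(1 − d/p))) = √(2 × 46,400 × 459 / (5.59 × 0.7085)).
= √(42,595,200 / 3.9608) ≈ 3279.377.
Maximum inventory = Q*(1 − d/p) = 3279.377 × 0.7085 ≈ 2323.579.

I_max ≈ 2,324 castings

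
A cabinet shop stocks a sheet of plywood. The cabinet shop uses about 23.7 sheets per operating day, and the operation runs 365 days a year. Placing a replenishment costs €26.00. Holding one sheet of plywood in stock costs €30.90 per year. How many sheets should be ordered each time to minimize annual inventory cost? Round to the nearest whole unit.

Q* ≈ 121 sheets

Annual demand D = 23.7 × 365 = 8,650.5.
EOQ = √(2DS / H) = √(2 × 8,650.5 × 26 / 30.9).
= √(449,826 / 30.9) = √14,557.4757 ≈ 120.654.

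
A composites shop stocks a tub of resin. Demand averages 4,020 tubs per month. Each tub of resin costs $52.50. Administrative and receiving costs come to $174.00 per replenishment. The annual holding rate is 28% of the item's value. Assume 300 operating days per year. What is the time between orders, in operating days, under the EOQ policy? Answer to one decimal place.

T ≈ 6.6 days

Annual demand D = 4,020 × 12 = 48,240.
Holding cost H = 0.28 × $52.50 = $14.7000 per unit per year.
The optimal lot size = √(2DS/H) = √(2 × 48,240 × 174 / 14.7) ≈ 1068.65.
Cycle time = Q*/D × 300 = 1068.65 / 48,240 × 300 ≈ 6.646 days.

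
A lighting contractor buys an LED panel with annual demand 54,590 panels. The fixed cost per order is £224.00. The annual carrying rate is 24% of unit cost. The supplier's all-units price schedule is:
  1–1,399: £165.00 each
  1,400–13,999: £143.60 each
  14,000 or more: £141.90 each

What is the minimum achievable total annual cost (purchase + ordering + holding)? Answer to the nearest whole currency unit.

Holding cost per unit per year at price C is H = 0.24·C.
Evaluate total cost at each tier's feasible EOQ or, if the EOQ is below the tier, at the tier's minimum quantity.
EOQ at £165.00 = 785.9 (feasible in tier 1): TC = 54,590×£165.00 + (54,590/785.9)×224 + (785.9/2)×0.24×£165.00 = £9,038,470.26.
EOQ at £143.60 = 842.4 < 1400, so use break Q=1400: TC = 54,590×£143.60 + (54,590/1400.0)×224 + (1400.0/2)×0.24×£143.60 = £7,871,983.20.
EOQ at £141.90 = 847.4 < 14000, so use break Q=14000: TC = 54,590×£141.90 + (54,590/14000.0)×224 + (14000.0/2)×0.24×£141.90 = £7,985,586.44.
Lowest total cost among the candidates is at Q = 1400.0.

TC* ≈ £7,871,983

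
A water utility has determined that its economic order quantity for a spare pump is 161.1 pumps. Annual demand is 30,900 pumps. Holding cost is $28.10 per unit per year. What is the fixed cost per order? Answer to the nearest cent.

The basic EOQ model gives Q* = √(2DS/H); rearrange for the unknown.
From Q* = √(2DS/H): S = Q*²H / (2D) = 161.1² × 28.1 / (2 × 30,900) = 11.8007.

S ≈ $11.80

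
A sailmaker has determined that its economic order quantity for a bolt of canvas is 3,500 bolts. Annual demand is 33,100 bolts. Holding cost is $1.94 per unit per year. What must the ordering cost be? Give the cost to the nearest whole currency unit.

Squaring Q* = √(2DS/H) gives Q*² = 2DS/H.
From Q* = √(2DS/H): S = Q*²H / (2D) = 3,500² × 1.94 / (2 × 33,100) = 358.9879.

S ≈ $359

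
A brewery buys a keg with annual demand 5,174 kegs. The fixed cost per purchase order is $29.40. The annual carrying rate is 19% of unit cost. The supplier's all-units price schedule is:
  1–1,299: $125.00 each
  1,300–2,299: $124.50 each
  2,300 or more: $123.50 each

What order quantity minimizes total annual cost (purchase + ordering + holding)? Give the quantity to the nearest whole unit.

Q* ≈ 113 kegs

Holding cost per unit per year at price C is H = 0.19·C.
Evaluate total cost at each tier's feasible EOQ or, if the EOQ is below the tier, at the tier's minimum quantity.
EOQ at $125.00 = 113.2 (feasible in tier 1): TC = 5,174×$125.00 + (5,174/113.2)×29.4 + (113.2/2)×0.19×$125.00 = $649,438.03.
EOQ at $124.50 = 113.4 < 1300, so use break Q=1300: TC = 5,174×$124.50 + (5,174/1300.0)×29.4 + (1300.0/2)×0.19×$124.50 = $659,655.76.
EOQ at $123.50 = 113.9 < 2300, so use break Q=2300: TC = 5,174×$123.50 + (5,174/2300.0)×29.4 + (2300.0/2)×0.19×$123.50 = $666,039.89.
Lowest total cost is $649,438.03 at Q = 113.2.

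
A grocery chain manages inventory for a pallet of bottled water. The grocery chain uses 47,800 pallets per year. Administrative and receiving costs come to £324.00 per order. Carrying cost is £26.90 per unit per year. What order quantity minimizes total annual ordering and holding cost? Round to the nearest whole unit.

Q* ≈ 1,073 pallets

EOQ = √(2DS / H) = √(2 × 47,800 × 324 / 26.9).
= √(30,974,400 / 26.9) = √1,151,464.684 ≈ 1073.063.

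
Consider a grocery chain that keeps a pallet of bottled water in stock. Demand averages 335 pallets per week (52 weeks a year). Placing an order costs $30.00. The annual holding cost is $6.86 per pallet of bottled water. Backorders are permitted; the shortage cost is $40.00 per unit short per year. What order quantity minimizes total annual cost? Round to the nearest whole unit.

Q* ≈ 422 pallets

Annual demand D = 335 × 52 = 17,420.
With planned backorders, Q* = √(2DS/H) · √((H+B)/B).
√(2DS/H) = √(2 × 17,420 × 30 / 6.86) = 390.335.
√((H+B)/B) = √((6.86+40)/40) = 1.0824.
Q* ≈ 422.483.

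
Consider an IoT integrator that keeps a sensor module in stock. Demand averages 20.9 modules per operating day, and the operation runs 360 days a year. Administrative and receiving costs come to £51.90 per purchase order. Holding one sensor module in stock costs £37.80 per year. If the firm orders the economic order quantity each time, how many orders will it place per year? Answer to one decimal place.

Annual demand D = 20.9 × 360 = 7,524.
The optimal lot size = √(2DS/H) = √(2 × 7,524 × 51.9 / 37.8) ≈ 143.74.
Orders per year = D / Q* = 7,524 / 143.74 ≈ 52.345.

N ≈ 52.3 orders per year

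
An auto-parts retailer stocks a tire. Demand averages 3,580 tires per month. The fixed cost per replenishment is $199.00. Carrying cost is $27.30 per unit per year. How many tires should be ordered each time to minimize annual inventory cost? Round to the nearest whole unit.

Q* ≈ 791 tires

Annual demand D = 3,580 × 12 = 42,960.
EOQ = √(2DS / H) = √(2 × 42,960 × 199 / 27.3).
= √(17,098,080 / 27.3) = √626,303.2967 ≈ 791.393.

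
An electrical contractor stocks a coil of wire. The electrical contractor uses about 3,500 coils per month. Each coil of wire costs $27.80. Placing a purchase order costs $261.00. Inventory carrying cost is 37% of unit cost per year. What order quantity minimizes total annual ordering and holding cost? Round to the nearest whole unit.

Q* ≈ 1,460 coils

Annual demand D = 3,500 × 12 = 42,000.
Holding cost H = 0.37 × $27.80 = $10.2860 per unit per year.
EOQ = √(2DS / H) = √(2 × 42,000 × 261 / 10.286).
= √(21,924,000 / 10.286) = √2,131,440.7933 ≈ 1459.945.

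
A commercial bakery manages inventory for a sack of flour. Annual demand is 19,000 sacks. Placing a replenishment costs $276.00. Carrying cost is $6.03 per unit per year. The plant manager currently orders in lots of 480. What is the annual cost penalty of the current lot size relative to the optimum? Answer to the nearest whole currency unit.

EOQ = √(2DS/H) = √(2 × 19,000 × 276 / 6.03) ≈ 1318.83.
Cost at Q* = (D/Q*)S + (Q*/2)H = √(2DSH) ≈ $7,952.52.
Cost at Q = 480: (19,000/480)×276 + (480/2)×6.03 = $10,925.00 + $1,447.20 = $12,372.20.
Excess = $12,372.20 − $7,952.52 = $4,419.68.

Extra cost ≈ $4,420 per year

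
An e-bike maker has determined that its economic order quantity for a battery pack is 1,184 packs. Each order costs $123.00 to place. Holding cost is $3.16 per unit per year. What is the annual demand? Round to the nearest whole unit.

D ≈ 18,008 packs per year

Invert the EOQ relation Q*² = 2DS/H.
From Q* = √(2DS/H): D = Q*²H / (2S) = 1,184² × 3.16 / (2 × 123) = 18007.581.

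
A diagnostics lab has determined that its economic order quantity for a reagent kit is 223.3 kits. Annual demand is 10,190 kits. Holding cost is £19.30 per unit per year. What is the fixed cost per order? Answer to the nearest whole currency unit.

S ≈ £47

Squaring Q* = √(2DS/H) gives Q*² = 2DS/H.
From Q* = √(2DS/H): S = Q*²H / (2D) = 223.3² × 19.3 / (2 × 10,190) = 47.2205.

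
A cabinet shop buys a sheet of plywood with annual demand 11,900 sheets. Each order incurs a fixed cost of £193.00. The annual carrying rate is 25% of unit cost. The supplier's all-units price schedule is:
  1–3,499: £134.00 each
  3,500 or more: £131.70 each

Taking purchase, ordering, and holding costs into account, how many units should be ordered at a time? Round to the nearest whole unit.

Q* ≈ 370 sheets

Holding cost per unit per year at price C is H = 0.25·C.
Candidates are each tier's EOQ (if it falls in that tier) and each price-break quantity.
EOQ at £134.00 = 370.3 (feasible in tier 1): TC = 11,900×£134.00 + (11,900/370.3)×193 + (370.3/2)×0.25×£134.00 = £1,607,004.79.
EOQ at £131.70 = 373.5 < 3500, so use break Q=3500: TC = 11,900×£131.70 + (11,900/3500.0)×193 + (3500.0/2)×0.25×£131.70 = £1,625,504.95.
Lowest total cost is £1,607,004.79 at Q = 370.3.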